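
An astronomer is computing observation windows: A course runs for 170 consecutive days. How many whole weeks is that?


Total days: 170
Days per week: 7
Division: 170 / 7 = 24 remainder 2
Complete weeks: 24
Remaining days: 2

24


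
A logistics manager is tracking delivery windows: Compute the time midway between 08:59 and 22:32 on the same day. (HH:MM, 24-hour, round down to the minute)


Start time: 08:59 = 539 minutes from midnight
End time: 22:32 = 1352 minutes from midnight
Sum: 539 + 1352 = 1891
Midpoint: 1891 / 2 = 945 minutes
Convert: 945 / 60 = 15 hours, 45 minutes
Result: 15:45

15:45


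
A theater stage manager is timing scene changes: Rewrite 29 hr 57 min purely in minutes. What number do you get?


Hours: 29
Extra minutes: 57
Minutes per hour: 60
Hours to minutes: 29 x 60 = 1740
Total: 1740 + 57 = 1797

1797


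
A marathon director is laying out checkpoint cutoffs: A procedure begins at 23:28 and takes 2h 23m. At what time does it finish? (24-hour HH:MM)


Start time: 23:28
Adding: 2 hours 23 minutes
Minutes: 28 + 23 = 51
Hours: 23 + 2 + 0 = 25
Hour wraparound: 25 mod 24 = 1
Result: 01:51

01:51


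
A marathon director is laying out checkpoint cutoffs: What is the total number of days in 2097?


Year: 2097
Check leap year rules:
Divisible by 4? No
2097 is not a leap year
Days: 365

365


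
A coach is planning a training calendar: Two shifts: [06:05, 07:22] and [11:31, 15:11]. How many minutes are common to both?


Interval A: [365, 442] minutes from midnight
Interval B: [691, 911] minutes from midnight
Overlap start = max(365, 691) = 691
Overlap end = min(442, 911) = 442
End <= start, so the intervals do not overlap: 0 minutes

0


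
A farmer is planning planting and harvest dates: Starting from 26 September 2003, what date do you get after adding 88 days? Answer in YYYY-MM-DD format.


Start: 2003-09-26
Adding 88 days
Days remaining in September: 4
After September: 84 days still to add
October 2003: 31 days, 53 remaining
November 2003: 30 days, 23 remaining
December 2003 has 31 days, need 23
Result: 2003-12-23

2003-12-23


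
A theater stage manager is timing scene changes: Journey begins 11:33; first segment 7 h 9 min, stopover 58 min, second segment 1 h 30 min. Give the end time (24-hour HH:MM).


Depart: 11:33
Leg 1: +429 min -> 18:42
Layover: +58 min -> 19:40
Leg 2: +90 min -> 21:10
Total travel: 577 minutes = 9h 37m
Arrival: 21:10

21:10


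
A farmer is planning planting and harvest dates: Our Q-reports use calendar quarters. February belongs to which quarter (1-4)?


Month: February (month 2)
Q1: January-March (months 1-3)
Q2: April-June (months 4-6)
Q3: July-September (months 7-9)
Q4: October-December (months 10-12)
Month 2 falls in Q1

1


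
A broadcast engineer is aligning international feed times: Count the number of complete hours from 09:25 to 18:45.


Start: 09:25
End: 18:45
Hour difference: 18 - 9 = 9 hours
Minute difference: 45 - 25 = 20 minutes
Total minutes: 560
Complete hours: 560 / 60 = 9 (remainder 20)

9


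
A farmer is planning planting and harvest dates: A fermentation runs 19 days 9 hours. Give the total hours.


Days: 19
Extra hours: 9
Hours per day: 24
Days to hours: 19 x 24 = 456
Total: 456 + 9 = 465

465


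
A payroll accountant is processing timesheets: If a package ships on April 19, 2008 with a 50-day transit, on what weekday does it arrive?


Start: 2008-04-19 (Saturday)
Step 1 - find target date: add 50 days
  2008-04-19 + 50 days = 2008-06-08
Step 2 - day of week:
  50 mod 7 = 1
  Saturday + 1 days -> Sunday
Result: Sunday (2008-06-08)

Sunday


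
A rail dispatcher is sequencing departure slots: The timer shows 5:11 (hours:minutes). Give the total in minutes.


Hours: 5
Minutes: 11
Convert hours to minutes: 5 x 60 = 300
Add remaining minutes: 300 + 11 = 311

311


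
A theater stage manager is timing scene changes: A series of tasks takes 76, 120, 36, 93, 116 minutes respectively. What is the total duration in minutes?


Durations: 76, 120, 36, 93, 116
Running sum: 76
+ 120 = 196
+ 36 = 232
+ 93 = 325
+ 116 = 441
Total duration: 441 minutes
That is 7 hours and 21 minutes

441


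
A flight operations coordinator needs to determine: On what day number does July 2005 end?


Month: July
Year: 2005
July is a 31-day month
Total: 31 days

31


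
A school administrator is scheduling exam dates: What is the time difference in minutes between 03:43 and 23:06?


Start time: 03:43 = 223 minutes from midnight
End time: 23:06 = 1386 minutes from midnight
Difference: 1386 - 223 = 1163 minutes
That is 19 hours and 23 minutes

1163


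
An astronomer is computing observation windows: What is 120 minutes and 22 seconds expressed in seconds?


Minutes: 120
Extra seconds: 22
Seconds per minute: 60
Minutes to seconds: 120 x 60 = 7200
Total: 7200 + 22 = 7222

7222


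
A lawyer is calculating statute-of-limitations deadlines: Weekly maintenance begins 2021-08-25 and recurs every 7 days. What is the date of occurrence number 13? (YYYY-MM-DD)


First occurrence: 2021-08-25 (occurrence 1)
Each occurrence is 7 days after the previous.
Occurrence 13 is 12 weeks after the first.
12 weeks = 84 days
2021-08-25 + 84 days = 2021-11-17

2021-11-17


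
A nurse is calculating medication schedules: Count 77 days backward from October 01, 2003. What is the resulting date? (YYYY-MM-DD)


Start: 2003-10-01
Subtracting 77 days
Days already passed in October: 1
After going back through October: 76 more days to subtract
September 2003: 30 days, 46 remaining
August 2003: 31 days, 15 remaining
July 2003 has 31 days, need 15
Result: 2003-07-16

2003-07-16


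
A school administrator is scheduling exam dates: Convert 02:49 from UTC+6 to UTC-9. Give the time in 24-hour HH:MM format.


Local time: 02:49 at UTC+6 (offset 6h)
Target zone: UTC-9 (offset -9h)
Difference: -9 - (6) = -15 hours
Calculation: 2 + (-15) = -13
Wraparound: (-13) mod 24 = 11
Result: 11:49

11:49


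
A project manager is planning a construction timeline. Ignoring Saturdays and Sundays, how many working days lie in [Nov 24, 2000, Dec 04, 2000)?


Start: 2000-11-24 (Friday)
End (exclusive): 2000-12-04 (Monday)
Total calendar days: 10
Full weeks: 10 // 7 = 1 -> 5 weekdays
Remaining 3 days starting on Friday:
  Fri(w), Sat(-), Sun(-) -> 1 weekdays
Total business days: 5 + 1 = 6

6


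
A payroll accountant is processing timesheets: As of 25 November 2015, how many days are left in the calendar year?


Start: November 25, 2015
End: December 31, 2015
Days left in November: 5
December: 31
Sum of remaining months: 31
Total: 5 + 31 = 36

36


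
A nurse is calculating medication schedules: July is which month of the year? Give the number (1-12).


Calendar month order:
6. June
7. July <--
8. August
July is month number 7

7


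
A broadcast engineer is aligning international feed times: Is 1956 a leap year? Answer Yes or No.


Year: 1956
Divisible by 4? 1956 / 4 = 489.0 -> Yes
Divisible by 100? 1956 / 100 = 19.56 -> No
Divisible by 4 but not 100, so it IS a leap year

Yes


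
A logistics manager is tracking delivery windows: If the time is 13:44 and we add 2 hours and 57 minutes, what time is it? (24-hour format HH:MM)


Start time: 13:44
Adding: 2 hours 57 minutes
Minutes: 44 + 57 = 101
Minute overflow: 101 >= 60, so carry 1 hour, minutes = 41
Hours: 13 + 2 + 1 = 16
Result: 16:41

16:41


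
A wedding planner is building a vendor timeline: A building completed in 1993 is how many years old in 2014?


Birth year: 1993
Current year: 2014
Age = current year - birth year
Age = 2014 - 1993 = 21

21


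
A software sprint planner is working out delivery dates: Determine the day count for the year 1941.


Year: 1941
Check leap year rules:
Divisible by 4? No
1941 is not a leap year
Days: 365

365


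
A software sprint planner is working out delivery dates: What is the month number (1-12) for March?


Calendar month order:
2. February
3. March <--
4. April
March is month number 3

3


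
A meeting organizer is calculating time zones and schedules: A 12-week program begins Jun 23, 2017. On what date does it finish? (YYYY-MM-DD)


Start: 2017-06-23
Weeks to add: 12
Convert to days: 12 x 7 = 84 days
Add 84 days to 2017-06-23
Result: 2017-09-15

2017-09-15


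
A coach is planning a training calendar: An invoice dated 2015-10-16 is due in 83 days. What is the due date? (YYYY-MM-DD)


Start: 2015-10-16
Adding 83 days
Days remaining in October: 15
After October: 68 days still to add
November 2015: 30 days, 38 remaining
December 2015: 31 days, 7 remaining
January 2016 has 31 days, need 7
Result: 2016-01-07

2016-01-07


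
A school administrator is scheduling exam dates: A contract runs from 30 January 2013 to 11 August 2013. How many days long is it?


Start date: 2013-01-30
End date: 2013-08-11
Jan 2013: +2 days
Feb 2013: +28 days
Mar 2013: +31 days
... (5 more months)
Total: 193 days

193


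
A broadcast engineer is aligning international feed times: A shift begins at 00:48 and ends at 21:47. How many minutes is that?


Start time: 00:48 = 48 minutes from midnight
End time: 21:47 = 1307 minutes from midnight
Difference: 1307 - 48 = 1259 minutes
That is 20 hours and 59 minutes

1259


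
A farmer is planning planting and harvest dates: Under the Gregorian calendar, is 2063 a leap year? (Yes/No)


Year: 2063
Divisible by 4? 2063 / 4 = 515.75 -> No
Not divisible by 4, so NOT a leap year

No


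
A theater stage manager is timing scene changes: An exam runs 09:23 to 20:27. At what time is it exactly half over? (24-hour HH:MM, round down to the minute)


Start time: 09:23 = 563 minutes from midnight
End time: 20:27 = 1227 minutes from midnight
Sum: 563 + 1227 = 1790
Midpoint: 1790 / 2 = 895 minutes
Convert: 895 / 60 = 14 hours, 55 minutes
Result: 14:55

14:55


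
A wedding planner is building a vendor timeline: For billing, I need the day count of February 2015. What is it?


Month: February
Year: 2015
2015 is not a leap year
February has 28 days
Total: 28 days

28


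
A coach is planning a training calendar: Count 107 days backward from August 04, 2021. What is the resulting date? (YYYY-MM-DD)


Start: 2021-08-04
Subtracting 107 days
Days already passed in August: 4
After going back through August: 103 more days to subtract
July 2021: 31 days, 72 remaining
June 2021: 30 days, 42 remaining
May 2021: 31 days, 11 remaining
April 2021 has 30 days, need 11
Result: 2021-04-19

2021-04-19


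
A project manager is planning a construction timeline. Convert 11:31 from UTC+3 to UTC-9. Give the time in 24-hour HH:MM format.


Local time: 11:31 at UTC+3 (offset 3h)
Target zone: UTC-9 (offset -9h)
Difference: -9 - (3) = -12 hours
Calculation: 11 + (-12) = -1
Wraparound: (-1) mod 24 = 23
Result: 23:31

23:31


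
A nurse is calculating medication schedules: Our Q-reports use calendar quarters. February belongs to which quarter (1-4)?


Month: February (month 2)
Q1: January-March (months 1-3)
Q2: April-June (months 4-6)
Q3: July-September (months 7-9)
Q4: October-December (months 10-12)
Month 2 falls in Q1

1


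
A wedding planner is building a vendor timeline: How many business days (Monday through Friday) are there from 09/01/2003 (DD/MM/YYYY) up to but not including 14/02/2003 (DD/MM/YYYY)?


Start: 2003-01-09 (Thursday)
End (exclusive): 2003-02-14 (Friday)
Total calendar days: 36
Full weeks: 36 // 7 = 5 -> 25 weekdays
Remaining 1 days starting on Thursday:
  Thu(w) -> 1 weekdays
Total business days: 25 + 1 = 26

26


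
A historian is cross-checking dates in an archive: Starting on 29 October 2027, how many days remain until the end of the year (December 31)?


Start: October 29, 2027
End: December 31, 2027
Days left in October: 2
November: 30
December: 31
Sum of remaining months: 61
Total: 2 + 61 = 63

63


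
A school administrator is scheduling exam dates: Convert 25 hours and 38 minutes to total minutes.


Hours: 25
Extra minutes: 38
Minutes per hour: 60
Hours to minutes: 25 x 60 = 1500
Total: 1500 + 38 = 1538

1538


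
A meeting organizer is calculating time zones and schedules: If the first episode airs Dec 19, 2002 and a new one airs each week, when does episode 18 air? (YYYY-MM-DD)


First occurrence: 2002-12-19 (occurrence 1)
Each occurrence is 7 days after the previous.
Occurrence 18 is 17 weeks after the first.
17 weeks = 119 days
2002-12-19 + 119 days = 2003-04-17

2003-04-17


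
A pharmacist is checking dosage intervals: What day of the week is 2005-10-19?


Date: 2005-10-19
January 1, 2005 is a Saturday
Day of year: 292
Offset from Jan 1: 291 days
291 mod 7 = 4
Result: Wednesday

Wednesday


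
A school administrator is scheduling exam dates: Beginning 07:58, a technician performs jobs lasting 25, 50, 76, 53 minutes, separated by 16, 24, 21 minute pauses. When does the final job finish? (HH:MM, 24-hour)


Start: 07:58 = 478 min from midnight
  after task 1 (25 min): 08:23
  after break (16 min): 08:39
  after task 2 (50 min): 09:29
  after break (24 min): 09:53
  after task 3 (76 min): 11:09
  after break (21 min): 11:30
  after task 4 (53 min): 12:23
Total elapsed: 265 minutes
End time: 12:23

12:23


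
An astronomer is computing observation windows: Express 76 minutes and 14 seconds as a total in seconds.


Minutes: 76
Seconds: 14
Convert minutes to seconds: 76 x 60 = 4560
Add remaining seconds: 4560 + 14 = 4574

4574


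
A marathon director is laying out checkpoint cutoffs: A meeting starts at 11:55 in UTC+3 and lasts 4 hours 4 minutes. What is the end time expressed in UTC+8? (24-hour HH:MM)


Start: 11:55 in UTC+3
Step 1 - add duration:
  minutes: 55 + 4 = 59
  hours: 11 + 4 + 0 = 15
  end in UTC+3: 15:59
Step 2 - convert UTC+3 -> UTC+8:
  offset difference: 8 - (3) = 5 hours
  15 + (5) = 20 -> mod 24 = 20
Result: 20:59 in UTC+8

20:59


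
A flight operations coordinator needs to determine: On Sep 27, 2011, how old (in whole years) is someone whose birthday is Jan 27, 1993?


Birth: 1993-01-27
Reference: 2011-09-27
Year difference: 2011 - 1993 = 18
Has birthday (01-27) occurred by 09-27? Yes
Age in full years: 18

18


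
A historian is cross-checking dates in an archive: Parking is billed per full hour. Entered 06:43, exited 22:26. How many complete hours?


Start: 06:43
End: 22:26
Hour difference: 22 - 6 = 16 hours
Minute difference: 26 - 43 = -17 minutes
Total minutes: 943
Complete hours: 943 / 60 = 15 (remainder 43)

15


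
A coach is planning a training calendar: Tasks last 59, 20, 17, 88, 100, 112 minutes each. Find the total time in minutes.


Durations: 59, 20, 17, 88, 100, 112
Running sum: 59
+ 20 = 79
+ 17 = 96
+ 88 = 184
+ 100 = 284
+ 112 = 396
Total duration: 396 minutes
That is 6 hours and 36 minutes

396


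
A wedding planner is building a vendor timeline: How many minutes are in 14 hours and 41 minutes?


Hours: 14
Minutes: 41
Convert hours to minutes: 14 x 60 = 840
Add remaining minutes: 840 + 41 = 881

881


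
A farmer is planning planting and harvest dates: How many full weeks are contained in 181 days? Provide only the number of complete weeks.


Total days: 181
Days per week: 7
Division: 181 / 7 = 25 remainder 6
Complete weeks: 25
Remaining days: 6

25


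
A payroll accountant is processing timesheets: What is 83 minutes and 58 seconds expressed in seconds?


Minutes: 83
Extra seconds: 58
Seconds per minute: 60
Minutes to seconds: 83 x 60 = 4980
Total: 4980 + 58 = 5038

5038


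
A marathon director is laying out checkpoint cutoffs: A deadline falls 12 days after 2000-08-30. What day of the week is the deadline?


Start: 2000-08-30 (Wednesday)
Step 1 - find target date: add 12 days
  2000-08-30 + 12 days = 2000-09-11
Step 2 - day of week:
  12 mod 7 = 5
  Wednesday + 5 days -> Monday
Result: Monday (2000-09-11)

Monday


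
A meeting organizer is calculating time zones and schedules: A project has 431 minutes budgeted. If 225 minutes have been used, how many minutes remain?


Total budget: 431 minutes
Time used: 225 minutes
Remaining: 431 - 225 = 206 minutes
Percent used: 52.2%
Percent remaining: 47.8%

206


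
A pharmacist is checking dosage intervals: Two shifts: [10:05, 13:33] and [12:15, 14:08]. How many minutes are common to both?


Interval A: [605, 813] minutes from midnight
Interval B: [735, 848] minutes from midnight
Overlap start = max(605, 735) = 735
Overlap end = min(813, 848) = 813
Overlap = 813 - 735 = 78 minutes

78


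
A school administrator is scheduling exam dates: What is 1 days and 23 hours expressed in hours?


Days: 1
Extra hours: 23
Hours per day: 24
Days to hours: 1 x 24 = 24
Total: 24 + 23 = 47

47


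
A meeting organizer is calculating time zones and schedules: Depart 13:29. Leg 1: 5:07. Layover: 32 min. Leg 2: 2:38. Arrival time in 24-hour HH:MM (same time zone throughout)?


Depart: 13:29
Leg 1: +307 min -> 18:36
Layover: +32 min -> 19:08
Leg 2: +158 min -> 21:46
Total travel: 497 minutes = 8h 17m
Arrival: 21:46

21:46


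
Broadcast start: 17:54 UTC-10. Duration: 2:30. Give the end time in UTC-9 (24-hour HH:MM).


Start: 17:54 in UTC-10
Step 1 - add duration:
  minutes: 54 + 30 = 84 (carry 1h)
  hours: 17 + 2 + 1 = 20
  end in UTC-10: 20:24
Step 2 - convert UTC-10 -> UTC-9:
  offset difference: -9 - (-10) = 1 hours
  20 + (1) = 21 -> mod 24 = 21
Result: 21:24 in UTC-9

21:24


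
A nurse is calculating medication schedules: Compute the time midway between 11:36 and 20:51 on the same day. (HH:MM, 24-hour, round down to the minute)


Start time: 11:36 = 696 minutes from midnight
End time: 20:51 = 1251 minutes from midnight
Sum: 696 + 1251 = 1947
Midpoint: 1947 / 2 = 973 minutes
Convert: 973 / 60 = 16 hours, 13 minutes
Result: 16:13

16:13


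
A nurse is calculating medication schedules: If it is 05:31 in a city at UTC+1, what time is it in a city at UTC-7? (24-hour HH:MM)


Local time: 05:31 at UTC+1 (offset 1h)
Target zone: UTC-7 (offset -7h)
Difference: -7 - (1) = -8 hours
Calculation: 5 + (-8) = -3
Wraparound: (-3) mod 24 = 21
Result: 21:31

21:31


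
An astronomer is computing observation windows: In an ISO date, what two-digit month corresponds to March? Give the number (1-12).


Calendar month order:
2. February
3. March <--
4. April
March is month number 3

3


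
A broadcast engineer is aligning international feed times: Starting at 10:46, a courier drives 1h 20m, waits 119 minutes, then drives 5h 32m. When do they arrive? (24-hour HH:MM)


Depart: 10:46
Leg 1: +80 min -> 12:06
Layover: +119 min -> 14:05
Leg 2: +332 min -> 19:37
Total travel: 531 minutes = 8h 51m
Arrival: 19:37

19:37


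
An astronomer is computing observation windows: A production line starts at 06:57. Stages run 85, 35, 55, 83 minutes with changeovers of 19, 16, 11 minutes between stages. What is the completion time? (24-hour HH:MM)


Start: 06:57 = 417 min from midnight
  after task 1 (85 min): 08:22
  after break (19 min): 08:41
  after task 2 (35 min): 09:16
  after break (16 min): 09:32
  after task 3 (55 min): 10:27
  after break (11 min): 10:38
  after task 4 (83 min): 12:01
Total elapsed: 304 minutes
End time: 12:01

12:01


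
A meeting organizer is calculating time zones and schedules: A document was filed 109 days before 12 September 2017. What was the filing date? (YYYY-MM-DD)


Start: 2017-09-12
Subtracting 109 days
Days already passed in September: 12
After going back through September: 97 more days to subtract
August 2017: 31 days, 66 remaining
July 2017: 31 days, 35 remaining
June 2017: 30 days, 5 remaining
May 2017 has 31 days, need 5
Result: 2017-05-26

2017-05-26


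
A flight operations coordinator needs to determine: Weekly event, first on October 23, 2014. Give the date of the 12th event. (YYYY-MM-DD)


First occurrence: 2014-10-23 (occurrence 1)
Each occurrence is 7 days after the previous.
Occurrence 12 is 11 weeks after the first.
11 weeks = 77 days
2014-10-23 + 77 days = 2015-01-08

2015-01-08


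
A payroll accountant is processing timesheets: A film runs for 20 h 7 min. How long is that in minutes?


Hours: 20
Minutes: 7
Convert hours to minutes: 20 x 60 = 1200
Add remaining minutes: 1200 + 7 = 1207

1207


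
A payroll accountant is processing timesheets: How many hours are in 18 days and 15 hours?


Days: 18
Extra hours: 15
Hours per day: 24
Days to hours: 18 x 24 = 432
Total: 432 + 15 = 447

447


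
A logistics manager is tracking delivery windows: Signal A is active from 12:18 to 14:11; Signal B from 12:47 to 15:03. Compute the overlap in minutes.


Interval A: [738, 851] minutes from midnight
Interval B: [767, 903] minutes from midnight
Overlap start = max(738, 767) = 767
Overlap end = min(851, 903) = 851
Overlap = 851 - 767 = 84 minutes

84


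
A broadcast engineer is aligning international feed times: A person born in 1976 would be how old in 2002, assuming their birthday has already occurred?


Birth year: 1976
Current year: 2002
Age = current year - birth year
Age = 2002 - 1976 = 26

26


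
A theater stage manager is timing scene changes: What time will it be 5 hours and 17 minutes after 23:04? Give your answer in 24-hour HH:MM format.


Start time: 23:04
Adding: 5 hours 17 minutes
Minutes: 4 + 17 = 21
Hours: 23 + 5 + 0 = 28
Hour wraparound: 28 mod 24 = 4
Result: 04:21

04:21


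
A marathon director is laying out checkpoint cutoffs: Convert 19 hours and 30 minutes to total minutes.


Hours: 19
Extra minutes: 30
Minutes per hour: 60
Hours to minutes: 19 x 60 = 1140
Total: 1140 + 30 = 1170

1170


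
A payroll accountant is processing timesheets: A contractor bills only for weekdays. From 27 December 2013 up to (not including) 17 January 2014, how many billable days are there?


Start: 2013-12-27 (Friday)
End (exclusive): 2014-01-17 (Friday)
Total calendar days: 21
Full weeks: 21 // 7 = 3 -> 15 weekdays
Remaining 0 days starting on Friday:
Total business days: 15 + 0 = 15

15


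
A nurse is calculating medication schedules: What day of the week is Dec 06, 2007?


Date: 2007-12-06
January 1, 2007 is a Monday
Day of year: 340
Offset from Jan 1: 339 days
339 mod 7 = 3
Result: Thursday

Thursday


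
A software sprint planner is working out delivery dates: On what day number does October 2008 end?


Month: October
Year: 2008
October is a 31-day month
Total: 31 days

31


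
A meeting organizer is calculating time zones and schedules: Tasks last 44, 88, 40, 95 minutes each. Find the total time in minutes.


Durations: 44, 88, 40, 95
Running sum: 44
+ 88 = 132
+ 40 = 172
+ 95 = 267
Total duration: 267 minutes
That is 4 hours and 27 minutes

267


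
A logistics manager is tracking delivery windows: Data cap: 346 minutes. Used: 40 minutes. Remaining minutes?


Total budget: 346 minutes
Time used: 40 minutes
Remaining: 346 - 40 = 306 minutes
Percent used: 11.6%
Percent remaining: 88.4%

306


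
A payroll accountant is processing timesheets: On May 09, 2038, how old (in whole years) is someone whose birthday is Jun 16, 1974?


Birth: 1974-06-16
Reference: 2038-05-09
Year difference: 2038 - 1974 = 64
Has birthday (06-16) occurred by 05-09? No
Birthday not yet reached this year -> subtract 1
Age in full years: 63

63


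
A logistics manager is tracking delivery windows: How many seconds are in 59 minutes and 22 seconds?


Minutes: 59
Seconds: 22
Convert minutes to seconds: 59 x 60 = 3540
Add remaining seconds: 3540 + 22 = 3562

3562


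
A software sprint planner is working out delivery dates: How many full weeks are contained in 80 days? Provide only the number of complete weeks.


Total days: 80
Days per week: 7
Division: 80 / 7 = 11 remainder 3
Complete weeks: 11
Remaining days: 3

11


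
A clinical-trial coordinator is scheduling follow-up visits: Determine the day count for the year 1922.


Year: 1922
Check leap year rules:
Divisible by 4? No
1922 is not a leap year
Days: 365

365


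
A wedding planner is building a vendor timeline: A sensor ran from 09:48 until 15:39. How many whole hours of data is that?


Start: 09:48
End: 15:39
Hour difference: 15 - 9 = 6 hours
Minute difference: 39 - 48 = -9 minutes
Total minutes: 351
Complete hours: 351 / 60 = 5 (remainder 51)

5


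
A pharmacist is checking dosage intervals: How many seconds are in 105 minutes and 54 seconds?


Minutes: 105
Extra seconds: 54
Seconds per minute: 60
Minutes to seconds: 105 x 60 = 6300
Total: 6300 + 54 = 6354

6354


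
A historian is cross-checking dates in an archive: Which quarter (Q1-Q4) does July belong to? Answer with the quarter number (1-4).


Month: July (month 7)
Q1: January-March (months 1-3)
Q2: April-June (months 4-6)
Q3: July-September (months 7-9)
Q4: October-December (months 10-12)
Month 7 falls in Q3

3


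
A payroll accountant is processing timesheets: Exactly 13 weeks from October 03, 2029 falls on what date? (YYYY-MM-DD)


Start: 2029-10-03
Weeks to add: 13
Convert to days: 13 x 7 = 91 days
Add 91 days to 2029-10-03
Result: 2030-01-02

2030-01-02


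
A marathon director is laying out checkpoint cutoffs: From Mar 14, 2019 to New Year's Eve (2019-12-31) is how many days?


Start: March 14, 2019
End: December 31, 2019
Days left in March: 17
April: 30
May: 31
June: 30
July: 31
... plus remaining months
Sum of remaining months: 275
Total: 17 + 275 = 292

292


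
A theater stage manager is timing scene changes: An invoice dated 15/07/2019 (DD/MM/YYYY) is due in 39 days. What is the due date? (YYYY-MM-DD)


Start: 2019-07-15
Adding 39 days
Days remaining in July: 16
After July: 23 days still to add
August 2019 has 31 days, need 23
Result: 2019-08-23

2019-08-23


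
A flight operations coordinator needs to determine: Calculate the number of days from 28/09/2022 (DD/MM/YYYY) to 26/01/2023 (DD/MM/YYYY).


Start date: 2022-09-28
End date: 2023-01-26
Sep 2022: +3 days
Oct 2022: +31 days
Nov 2022: +30 days
Dec 2022: +31 days
Jan 2023: +25 days
Total: 120 days

120


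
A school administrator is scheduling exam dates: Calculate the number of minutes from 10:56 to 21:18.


Start time: 10:56 = 656 minutes from midnight
End time: 21:18 = 1278 minutes from midnight
Difference: 1278 - 656 = 622 minutes
That is 10 hours and 22 minutes

622


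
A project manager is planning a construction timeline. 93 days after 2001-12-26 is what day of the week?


Start: 2001-12-26 (Wednesday)
Step 1 - find target date: add 93 days
  2001-12-26 + 93 days = 2002-03-29
Step 2 - day of week:
  93 mod 7 = 2
  Wednesday + 2 days -> Friday
Result: Friday (2002-03-29)

Friday


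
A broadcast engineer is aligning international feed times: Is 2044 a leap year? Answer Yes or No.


Year: 2044
Divisible by 4? 2044 / 4 = 511.0 -> Yes
Divisible by 100? 2044 / 100 = 20.44 -> No
Divisible by 4 but not 100, so it IS a leap year

Yes


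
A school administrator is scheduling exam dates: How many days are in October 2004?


Month: October
Year: 2004
October is a 31-day month
Total: 31 days

31


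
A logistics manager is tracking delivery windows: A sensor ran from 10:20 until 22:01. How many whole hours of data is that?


Start: 10:20
End: 22:01
Hour difference: 22 - 10 = 12 hours
Minute difference: 1 - 20 = -19 minutes
Total minutes: 701
Complete hours: 701 / 60 = 11 (remainder 41)

11


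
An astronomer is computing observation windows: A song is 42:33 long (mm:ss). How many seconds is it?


Minutes: 42
Extra seconds: 33
Seconds per minute: 60
Minutes to seconds: 42 x 60 = 2520
Total: 2520 + 33 = 2553

2553


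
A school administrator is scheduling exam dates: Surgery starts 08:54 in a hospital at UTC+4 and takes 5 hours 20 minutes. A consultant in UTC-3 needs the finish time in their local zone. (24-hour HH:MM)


Start: 08:54 in UTC+4
Step 1 - add duration:
  minutes: 54 + 20 = 74 (carry 1h)
  hours: 8 + 5 + 1 = 14
  end in UTC+4: 14:14
Step 2 - convert UTC+4 -> UTC-3:
  offset difference: -3 - (4) = -7 hours
  14 + (-7) = 7 -> mod 24 = 7
Result: 07:14 in UTC-3

07:14


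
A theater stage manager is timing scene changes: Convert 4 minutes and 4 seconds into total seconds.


Minutes: 4
Seconds: 4
Convert minutes to seconds: 4 x 60 = 240
Add remaining seconds: 240 + 4 = 244

244


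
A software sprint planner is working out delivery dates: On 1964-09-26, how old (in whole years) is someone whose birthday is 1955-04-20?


Birth: 1955-04-20
Reference: 1964-09-26
Year difference: 1964 - 1955 = 9
Has birthday (04-20) occurred by 09-26? Yes
Age in full years: 9

9


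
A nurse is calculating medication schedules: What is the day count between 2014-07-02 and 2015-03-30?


Start date: 2014-07-02
End date: 2015-03-30
Jul 2014: +30 days
Aug 2014: +31 days
Sep 2014: +30 days
... (6 more months)
Total: 271 days

271


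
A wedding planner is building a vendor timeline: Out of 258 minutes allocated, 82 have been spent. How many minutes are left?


Total budget: 258 minutes
Time used: 82 minutes
Remaining: 258 - 82 = 176 minutes
Percent used: 31.8%
Percent remaining: 68.2%

176


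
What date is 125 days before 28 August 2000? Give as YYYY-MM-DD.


Start: 2000-08-28
Subtracting 125 days
Days already passed in August: 28
After going back through August: 97 more days to subtract
July 2000: 31 days, 66 remaining
June 2000: 30 days, 36 remaining
May 2000: 31 days, 5 remaining
April 2000 has 30 days, need 5
Result: 2000-04-25

2000-04-25


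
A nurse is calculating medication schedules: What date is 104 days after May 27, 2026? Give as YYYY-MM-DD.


Start: 2026-05-27
Adding 104 days
Days remaining in May: 4
After May: 100 days still to add
June 2026: 30 days, 70 remaining
July 2026: 31 days, 39 remaining
August 2026: 31 days, 8 remaining
September 2026 has 30 days, need 8
Result: 2026-09-08

2026-09-08


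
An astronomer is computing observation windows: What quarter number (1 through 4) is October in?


Month: October (month 10)
Q1: January-March (months 1-3)
Q2: April-June (months 4-6)
Q3: July-September (months 7-9)
Q4: October-December (months 10-12)
Month 10 falls in Q4

4


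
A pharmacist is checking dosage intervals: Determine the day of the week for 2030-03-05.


Date: 2030-03-05
January 1, 2030 is a Tuesday
Day of year: 64
Offset from Jan 1: 63 days
63 mod 7 = 0
Result: Tuesday

Tuesday


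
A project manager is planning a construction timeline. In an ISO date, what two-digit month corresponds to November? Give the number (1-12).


Calendar month order:
10. October
11. November <--
12. December
November is month number 11

11


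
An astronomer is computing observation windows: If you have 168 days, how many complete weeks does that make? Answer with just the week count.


Total days: 168
Days per week: 7
Division: 168 / 7 = 24 remainder 0
Complete weeks: 24
Remaining days: 0

24


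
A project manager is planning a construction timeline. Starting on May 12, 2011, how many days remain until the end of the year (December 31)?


Start: May 12, 2011
End: December 31, 2011
Days left in May: 19
June: 30
July: 31
August: 31
September: 30
... plus remaining months
Sum of remaining months: 214
Total: 19 + 214 = 233

233


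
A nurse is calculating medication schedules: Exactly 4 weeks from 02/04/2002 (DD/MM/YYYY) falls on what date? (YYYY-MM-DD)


Start: 2002-04-02
Weeks to add: 4
Convert to days: 4 x 7 = 28 days
Add 28 days to 2002-04-02
Result: 2002-04-30

2002-04-30


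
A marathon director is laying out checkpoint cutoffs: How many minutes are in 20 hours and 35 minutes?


Hours: 20
Minutes: 35
Convert hours to minutes: 20 x 60 = 1200
Add remaining minutes: 1200 + 35 = 1235

1235


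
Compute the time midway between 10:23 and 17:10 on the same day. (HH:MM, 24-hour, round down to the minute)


Start time: 10:23 = 623 minutes from midnight
End time: 17:10 = 1030 minutes from midnight
Sum: 623 + 1030 = 1653
Midpoint: 1653 / 2 = 826 minutes
Convert: 826 / 60 = 13 hours, 46 minutes
Result: 13:46

13:46


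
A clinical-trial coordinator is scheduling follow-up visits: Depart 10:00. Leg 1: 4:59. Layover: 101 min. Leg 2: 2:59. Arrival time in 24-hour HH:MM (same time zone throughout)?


Depart: 10:00
Leg 1: +299 min -> 14:59
Layover: +101 min -> 16:40
Leg 2: +179 min -> 19:39
Total travel: 579 minutes = 9h 39m
Arrival: 19:39

19:39


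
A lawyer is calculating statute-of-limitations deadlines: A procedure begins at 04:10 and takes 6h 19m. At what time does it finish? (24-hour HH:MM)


Start time: 04:10
Adding: 6 hours 19 minutes
Minutes: 10 + 19 = 29
Hours: 4 + 6 + 0 = 10
Result: 10:29

10:29


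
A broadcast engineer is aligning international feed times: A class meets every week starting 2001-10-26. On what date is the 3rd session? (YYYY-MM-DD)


First occurrence: 2001-10-26 (occurrence 1)
Each occurrence is 7 days after the previous.
Occurrence 3 is 2 weeks after the first.
2 weeks = 14 days
2001-10-26 + 14 days = 2001-11-09

2001-11-09


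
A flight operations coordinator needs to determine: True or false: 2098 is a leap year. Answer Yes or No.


Year: 2098
Divisible by 4? 2098 / 4 = 524.5 -> No
Not divisible by 4, so NOT a leap year

No


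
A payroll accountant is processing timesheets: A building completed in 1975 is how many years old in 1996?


Birth year: 1975
Current year: 1996
Age = current year - birth year
Age = 1996 - 1975 = 21

21


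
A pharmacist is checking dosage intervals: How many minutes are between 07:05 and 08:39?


Start time: 07:05 = 425 minutes from midnight
End time: 08:39 = 519 minutes from midnight
Difference: 519 - 425 = 94 minutes
That is 1 hours and 34 minutes

94


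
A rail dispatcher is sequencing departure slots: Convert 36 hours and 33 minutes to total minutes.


Hours: 36
Extra minutes: 33
Minutes per hour: 60
Hours to minutes: 36 x 60 = 2160
Total: 2160 + 33 = 2193

2193


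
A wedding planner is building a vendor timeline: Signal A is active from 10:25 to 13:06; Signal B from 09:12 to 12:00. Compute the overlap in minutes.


Interval A: [625, 786] minutes from midnight
Interval B: [552, 720] minutes from midnight
Overlap start = max(625, 552) = 625
Overlap end = min(786, 720) = 720
Overlap = 720 - 625 = 95 minutes

95


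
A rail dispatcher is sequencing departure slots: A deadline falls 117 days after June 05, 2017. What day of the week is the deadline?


Start: 2017-06-05 (Monday)
Step 1 - find target date: add 117 days
  2017-06-05 + 117 days = 2017-09-30
Step 2 - day of week:
  117 mod 7 = 5
  Monday + 5 days -> Saturday
Result: Saturday (2017-09-30)

Saturday


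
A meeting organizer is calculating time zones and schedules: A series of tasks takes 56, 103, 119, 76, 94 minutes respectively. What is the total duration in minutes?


Durations: 56, 103, 119, 76, 94
Running sum: 56
+ 103 = 159
+ 119 = 278
+ 76 = 354
+ 94 = 448
Total duration: 448 minutes
That is 7 hours and 28 minutes

448


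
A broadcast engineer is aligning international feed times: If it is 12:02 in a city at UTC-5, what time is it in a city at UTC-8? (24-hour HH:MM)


Local time: 12:02 at UTC-5 (offset -5h)
Target zone: UTC-8 (offset -8h)
Difference: -8 - (-5) = -3 hours
Calculation: 12 + (-3) = 9
Result: 09:02

09:02


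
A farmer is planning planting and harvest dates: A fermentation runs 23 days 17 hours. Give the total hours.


Days: 23
Extra hours: 17
Hours per day: 24
Days to hours: 23 x 24 = 552
Total: 552 + 17 = 569

569


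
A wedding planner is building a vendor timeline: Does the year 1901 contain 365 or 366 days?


Year: 1901
Check leap year rules:
Divisible by 4? No
1901 is not a leap year
Days: 365

365


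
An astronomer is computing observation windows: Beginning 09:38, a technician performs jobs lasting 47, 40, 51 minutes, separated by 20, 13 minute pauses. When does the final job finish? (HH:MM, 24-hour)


Start: 09:38 = 578 min from midnight
  after task 1 (47 min): 10:25
  after break (20 min): 10:45
  after task 2 (40 min): 11:25
  after break (13 min): 11:38
  after task 3 (51 min): 12:29
Total elapsed: 171 minutes
End time: 12:29

12:29


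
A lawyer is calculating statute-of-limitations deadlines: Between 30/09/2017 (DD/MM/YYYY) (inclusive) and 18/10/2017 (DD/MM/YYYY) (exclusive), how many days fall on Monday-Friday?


Start: 2017-09-30 (Saturday)
End (exclusive): 2017-10-18 (Wednesday)
Total calendar days: 18
Full weeks: 18 // 7 = 2 -> 10 weekdays
Remaining 4 days starting on Saturday:
  Sat(-), Sun(-), Mon(w), Tue(w) -> 2 weekdays
Total business days: 10 + 2 = 12

12


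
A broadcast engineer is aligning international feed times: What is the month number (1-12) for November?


Calendar month order:
10. October
11. November <--
12. December
November is month number 11

11


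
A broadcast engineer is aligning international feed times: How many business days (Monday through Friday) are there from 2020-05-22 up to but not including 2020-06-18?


Start: 2020-05-22 (Friday)
End (exclusive): 2020-06-18 (Thursday)
Total calendar days: 27
Full weeks: 27 // 7 = 3 -> 15 weekdays
Remaining 6 days starting on Friday:
  Fri(w), Sat(-), Sun(-), Mon(w), Tue(w), Wed(w) -> 4 weekdays
Total business days: 15 + 4 = 19

19


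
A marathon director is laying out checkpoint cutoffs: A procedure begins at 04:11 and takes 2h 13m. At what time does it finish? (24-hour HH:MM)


Start time: 04:11
Adding: 2 hours 13 minutes
Minutes: 11 + 13 = 24
Hours: 4 + 2 + 0 = 6
Result: 06:24

06:24


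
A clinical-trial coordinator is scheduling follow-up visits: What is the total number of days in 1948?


Year: 1948
Check leap year rules:
Divisible by 4? Yes
Divisible by 100? No
1948 is a leap year
Days: 366

366


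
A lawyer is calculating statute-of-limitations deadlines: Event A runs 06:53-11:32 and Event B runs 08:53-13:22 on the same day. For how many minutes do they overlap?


Interval A: [413, 692] minutes from midnight
Interval B: [533, 802] minutes from midnight
Overlap start = max(413, 533) = 533
Overlap end = min(692, 802) = 692
Overlap = 692 - 533 = 159 minutes

159


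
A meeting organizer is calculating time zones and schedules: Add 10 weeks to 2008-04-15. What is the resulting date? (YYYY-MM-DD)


Start: 2008-04-15
Weeks to add: 10
Convert to days: 10 x 7 = 70 days
Add 70 days to 2008-04-15
Result: 2008-06-24

2008-06-24


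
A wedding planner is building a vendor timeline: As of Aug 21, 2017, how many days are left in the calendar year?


Start: August 21, 2017
End: December 31, 2017
Days left in August: 10
September: 30
October: 31
November: 30
December: 31
Sum of remaining months: 122
Total: 10 + 122 = 132

132


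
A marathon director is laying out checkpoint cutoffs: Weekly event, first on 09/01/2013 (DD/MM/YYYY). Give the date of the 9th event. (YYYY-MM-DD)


First occurrence: 2013-01-09 (occurrence 1)
Each occurrence is 7 days after the previous.
Occurrence 9 is 8 weeks after the first.
8 weeks = 56 days
2013-01-09 + 56 days = 2013-03-06

2013-03-06


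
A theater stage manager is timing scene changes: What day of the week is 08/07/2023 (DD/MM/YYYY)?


Date: 2023-07-08
January 1, 2023 is a Sunday
Day of year: 189
Offset from Jan 1: 188 days
188 mod 7 = 6
Result: Saturday

Saturday


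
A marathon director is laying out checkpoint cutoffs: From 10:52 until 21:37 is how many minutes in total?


Start time: 10:52 = 652 minutes from midnight
End time: 21:37 = 1297 minutes from midnight
Difference: 1297 - 652 = 645 minutes
That is 10 hours and 45 minutes

645


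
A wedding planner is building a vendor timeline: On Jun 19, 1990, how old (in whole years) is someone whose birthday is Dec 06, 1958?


Birth: 1958-12-06
Reference: 1990-06-19
Year difference: 1990 - 1958 = 32
Has birthday (12-06) occurred by 06-19? No
Birthday not yet reached this year -> subtract 1
Age in full years: 31

31
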